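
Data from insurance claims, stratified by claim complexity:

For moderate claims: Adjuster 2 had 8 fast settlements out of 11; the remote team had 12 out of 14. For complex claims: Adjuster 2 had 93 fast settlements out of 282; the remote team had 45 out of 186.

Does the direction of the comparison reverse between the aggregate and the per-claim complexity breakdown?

No

Moderate: Adjuster 2 8/11 = 72.7%, the remote team 12/14 = 85.7% → the remote team
Complex: Adjuster 2 93/282 = 33.0%, the remote team 45/186 = 24.2% → Adjuster 2
Overall: Adjuster 2 101/293 = 34.5%, the remote team 57/200 = 28.5% → Adjuster 2
Neither sweeps: Adjuster 2 wins 1 of 2 groups, the remote team wins 1. Adjuster 2 wins overall but not every group — no Simpson reversal.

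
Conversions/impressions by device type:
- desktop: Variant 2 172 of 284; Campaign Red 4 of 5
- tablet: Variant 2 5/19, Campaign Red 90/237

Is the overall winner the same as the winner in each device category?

No

Desktop: Variant 2 172/284 = 60.6%, Campaign Red 4/5 = 80.0% → Campaign Red
Tablet: Variant 2 5/19 = 26.3%, Campaign Red 90/237 = 38.0% → Campaign Red
Overall: Variant 2 177/303 = 58.4%, Campaign Red 94/242 = 38.8% → Variant 2
Campaign Red wins each device group but Variant 2 wins overall — the comparison reverses. Campaign Red's impressions skew toward tablet, which has a lower base rate.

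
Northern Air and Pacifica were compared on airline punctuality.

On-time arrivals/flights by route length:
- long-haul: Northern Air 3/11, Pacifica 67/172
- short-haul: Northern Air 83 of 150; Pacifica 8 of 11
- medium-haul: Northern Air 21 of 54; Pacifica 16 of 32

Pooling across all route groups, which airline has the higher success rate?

Northern Air

Long-haul: Northern Air 3/11 = 27.3%, Pacifica 67/172 = 39.0% → Pacifica
Short-haul: Northern Air 83/150 = 55.3%, Pacifica 8/11 = 72.7% → Pacifica
Medium-haul: Northern Air 21/54 = 38.9%, Pacifica 16/32 = 50.0% → Pacifica
Overall: Northern Air 107/215 = 49.8%, Pacifica 91/215 = 42.3% → Northern Air
(Pacifica wins every route group but Northern Air wins overall — Pacifica's flights skew toward the low-rate long-haul group.)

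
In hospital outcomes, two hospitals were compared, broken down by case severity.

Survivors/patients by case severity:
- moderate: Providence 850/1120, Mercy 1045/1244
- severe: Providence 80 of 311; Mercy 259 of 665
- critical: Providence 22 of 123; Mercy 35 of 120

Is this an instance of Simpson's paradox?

Moderate: Providence 850/1120 = 75.9%, Mercy 1045/1244 = 84.0% → Mercy
Severe: Providence 80/311 = 25.7%, Mercy 259/665 = 38.9% → Mercy
Critical: Providence 22/123 = 17.9%, Mercy 35/120 = 29.2% → Mercy
Overall: Providence 952/1554 = 61.3%, Mercy 1339/2029 = 66.0% → Mercy
Mercy wins overall and in every case group — no reversal.

No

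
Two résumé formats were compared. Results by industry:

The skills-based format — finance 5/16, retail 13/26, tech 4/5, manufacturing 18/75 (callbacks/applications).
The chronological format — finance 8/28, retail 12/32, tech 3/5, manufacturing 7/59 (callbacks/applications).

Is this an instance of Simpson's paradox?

No

Finance: the skills-based format 5/16 = 31.2%, the chronological format 8/28 = 28.6% → the skills-based format
Retail: the skills-based format 13/26 = 50.0%, the chronological format 12/32 = 37.5% → the skills-based format
Tech: the skills-based format 4/5 = 80.0%, the chronological format 3/5 = 60.0% → the skills-based format
Manufacturing: the skills-based format 18/75 = 24.0%, the chronological format 7/59 = 11.9% → the skills-based format
Overall: the skills-based format 40/122 = 32.8%, the chronological format 30/124 = 24.2% → the skills-based format
The skills-based format wins overall and in every industry group — no reversal.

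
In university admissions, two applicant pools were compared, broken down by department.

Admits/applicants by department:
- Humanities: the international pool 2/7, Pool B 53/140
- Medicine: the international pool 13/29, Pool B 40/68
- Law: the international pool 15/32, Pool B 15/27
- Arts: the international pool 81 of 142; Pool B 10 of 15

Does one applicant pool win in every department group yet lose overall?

Yes

Humanities: the international pool 2/7 = 28.6%, Pool B 53/140 = 37.9% → Pool B
Medicine: the international pool 13/29 = 44.8%, Pool B 40/68 = 58.8% → Pool B
Law: the international pool 15/32 = 46.9%, Pool B 15/27 = 55.6% → Pool B
Arts: the international pool 81/142 = 57.0%, Pool B 10/15 = 66.7% → Pool B
Overall: the international pool 111/210 = 52.9%, Pool B 118/250 = 47.2% → the international pool
Pool B wins each department group but the international pool wins overall — the comparison reverses. Pool B's applicants skew toward Humanities, which has a lower base rate.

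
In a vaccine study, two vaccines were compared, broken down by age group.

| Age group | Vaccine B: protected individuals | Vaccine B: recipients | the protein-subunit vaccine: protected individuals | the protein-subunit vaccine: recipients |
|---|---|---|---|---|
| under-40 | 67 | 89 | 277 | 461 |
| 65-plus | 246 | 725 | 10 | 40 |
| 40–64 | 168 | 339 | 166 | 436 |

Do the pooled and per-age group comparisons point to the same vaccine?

No

Under-40: Vaccine B 67/89 = 75.3%, the protein-subunit vaccine 277/461 = 60.1% → Vaccine B
65-plus: Vaccine B 246/725 = 33.9%, the protein-subunit vaccine 10/40 = 25.0% → Vaccine B
40–64: Vaccine B 168/339 = 49.6%, the protein-subunit vaccine 166/436 = 38.1% → Vaccine B
Overall: Vaccine B 481/1153 = 41.7%, the protein-subunit vaccine 453/937 = 48.3% → the protein-subunit vaccine
Vaccine B wins each age group but the protein-subunit vaccine wins overall — the comparison reverses. Vaccine B's recipients skew toward 65-plus, which has a lower base rate.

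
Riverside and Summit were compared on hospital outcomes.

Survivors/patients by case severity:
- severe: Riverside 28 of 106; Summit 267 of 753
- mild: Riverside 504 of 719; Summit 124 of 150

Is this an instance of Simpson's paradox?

Yes

Severe: Riverside 28/106 = 26.4%, Summit 267/753 = 35.5% → Summit
Mild: Riverside 504/719 = 70.1%, Summit 124/150 = 82.7% → Summit
Overall: Riverside 532/825 = 64.5%, Summit 391/903 = 43.3% → Riverside
Summit wins each case group but Riverside wins overall — the comparison reverses. Summit's patients skew toward severe, which has a lower base rate.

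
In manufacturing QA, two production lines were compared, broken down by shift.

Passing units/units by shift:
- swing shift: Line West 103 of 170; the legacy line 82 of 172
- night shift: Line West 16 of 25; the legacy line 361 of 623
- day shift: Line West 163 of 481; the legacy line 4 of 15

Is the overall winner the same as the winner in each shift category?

Swing shift: Line West 103/170 = 60.6%, the legacy line 82/172 = 47.7% → Line West
Night shift: Line West 16/25 = 64.0%, the legacy line 361/623 = 57.9% → Line West
Day shift: Line West 163/481 = 33.9%, the legacy line 4/15 = 26.7% → Line West
Overall: Line West 282/676 = 41.7%, the legacy line 447/810 = 55.2% → the legacy line
Line West wins each shift group but the legacy line wins overall — the comparison reverses. Line West's units skew toward day shift, which has a lower base rate.

No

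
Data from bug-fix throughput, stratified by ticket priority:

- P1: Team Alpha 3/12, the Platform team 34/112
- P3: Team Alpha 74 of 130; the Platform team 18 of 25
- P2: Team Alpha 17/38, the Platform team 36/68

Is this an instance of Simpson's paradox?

Yes

P1: Team Alpha 3/12 = 25.0%, the Platform team 34/112 = 30.4% → the Platform team
P3: Team Alpha 74/130 = 56.9%, the Platform team 18/25 = 72.0% → the Platform team
P2: Team Alpha 17/38 = 44.7%, the Platform team 36/68 = 52.9% → the Platform team
Overall: Team Alpha 94/180 = 52.2%, the Platform team 88/205 = 42.9% → Team Alpha
The Platform team wins each ticket group but Team Alpha wins overall — the comparison reverses. The Platform team's tickets skew toward P1, which has a lower base rate.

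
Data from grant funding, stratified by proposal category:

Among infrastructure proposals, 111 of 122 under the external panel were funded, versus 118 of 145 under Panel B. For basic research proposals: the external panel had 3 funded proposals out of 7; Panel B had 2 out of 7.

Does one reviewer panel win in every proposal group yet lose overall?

No

Infrastructure: the external panel 111/122 = 91.0%, Panel B 118/145 = 81.4% → the external panel
Basic research: the external panel 3/7 = 42.9%, Panel B 2/7 = 28.6% → the external panel
Overall: the external panel 114/129 = 88.4%, Panel B 120/152 = 78.9% → the external panel
The external panel wins overall and in every proposal group — no reversal.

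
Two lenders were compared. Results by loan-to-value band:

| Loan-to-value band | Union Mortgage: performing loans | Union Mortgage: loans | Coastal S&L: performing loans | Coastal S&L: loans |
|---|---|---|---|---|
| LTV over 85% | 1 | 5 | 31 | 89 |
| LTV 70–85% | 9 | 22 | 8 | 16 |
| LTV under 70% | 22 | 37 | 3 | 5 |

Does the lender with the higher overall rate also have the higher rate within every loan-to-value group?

LTV over 85%: Union Mortgage 1/5 = 20.0%, Coastal S&L 31/89 = 34.8% → Coastal S&L
LTV 70–85%: Union Mortgage 9/22 = 40.9%, Coastal S&L 8/16 = 50.0% → Coastal S&L
LTV under 70%: Union Mortgage 22/37 = 59.5%, Coastal S&L 3/5 = 60.0% → Coastal S&L
Overall: Union Mortgage 32/64 = 50.0%, Coastal S&L 42/110 = 38.2% → Union Mortgage
Coastal S&L wins each loan-to-value group but Union Mortgage wins overall — the comparison reverses. Coastal S&L's loans skew toward LTV over 85%, which has a lower base rate.

No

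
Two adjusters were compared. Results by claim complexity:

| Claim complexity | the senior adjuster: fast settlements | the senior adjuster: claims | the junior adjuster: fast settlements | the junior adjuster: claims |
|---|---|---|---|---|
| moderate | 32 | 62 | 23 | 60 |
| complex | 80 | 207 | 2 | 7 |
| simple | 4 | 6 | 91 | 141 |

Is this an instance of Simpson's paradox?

Yes

Moderate: the senior adjuster 32/62 = 51.6%, the junior adjuster 23/60 = 38.3% → the senior adjuster
Complex: the senior adjuster 80/207 = 38.6%, the junior adjuster 2/7 = 28.6% → the senior adjuster
Simple: the senior adjuster 4/6 = 66.7%, the junior adjuster 91/141 = 64.5% → the senior adjuster
Overall: the senior adjuster 116/275 = 42.2%, the junior adjuster 116/208 = 55.8% → the junior adjuster
The senior adjuster wins each claim group but the junior adjuster wins overall — the comparison reverses. The senior adjuster's claims skew toward complex, which has a lower base rate.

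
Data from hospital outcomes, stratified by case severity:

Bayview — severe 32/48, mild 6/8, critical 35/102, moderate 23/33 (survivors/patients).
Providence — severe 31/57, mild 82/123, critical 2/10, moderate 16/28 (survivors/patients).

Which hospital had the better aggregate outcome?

Severe: Bayview 32/48 = 66.7%, Providence 31/57 = 54.4% → Bayview
Mild: Bayview 6/8 = 75.0%, Providence 82/123 = 66.7% → Bayview
Critical: Bayview 35/102 = 34.3%, Providence 2/10 = 20.0% → Bayview
Moderate: Bayview 23/33 = 69.7%, Providence 16/28 = 57.1% → Bayview
Overall: Bayview 96/191 = 50.3%, Providence 131/218 = 60.1% → Providence
(Bayview wins every case group but Providence wins overall — Bayview's patients skew toward the low-rate critical group.)

Providence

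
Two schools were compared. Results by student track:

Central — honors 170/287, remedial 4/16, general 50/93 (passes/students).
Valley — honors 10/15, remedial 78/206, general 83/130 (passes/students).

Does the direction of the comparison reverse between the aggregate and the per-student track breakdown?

Honors: Central 170/287 = 59.2%, Valley 10/15 = 66.7% → Valley
Remedial: Central 4/16 = 25.0%, Valley 78/206 = 37.9% → Valley
General: Central 50/93 = 53.8%, Valley 83/130 = 63.8% → Valley
Overall: Central 224/396 = 56.6%, Valley 171/351 = 48.7% → Central
Valley wins each student group but Central wins overall — the comparison reverses. Valley's students skew toward remedial, which has a lower base rate.

Yes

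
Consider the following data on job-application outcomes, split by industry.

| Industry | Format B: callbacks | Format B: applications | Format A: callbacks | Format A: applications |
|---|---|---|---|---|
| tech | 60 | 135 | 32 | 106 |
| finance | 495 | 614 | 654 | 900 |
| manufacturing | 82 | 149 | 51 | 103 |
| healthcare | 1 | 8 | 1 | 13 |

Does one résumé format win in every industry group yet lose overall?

Tech: Format B 60/135 = 44.4%, Format A 32/106 = 30.2% → Format B
Finance: Format B 495/614 = 80.6%, Format A 654/900 = 72.7% → Format B
Manufacturing: Format B 82/149 = 55.0%, Format A 51/103 = 49.5% → Format B
Healthcare: Format B 1/8 = 12.5%, Format A 1/13 = 7.7% → Format B
Overall: Format B 638/906 = 70.4%, Format A 738/1122 = 65.8% → Format B
Format B wins overall and in every industry group — no reversal.

No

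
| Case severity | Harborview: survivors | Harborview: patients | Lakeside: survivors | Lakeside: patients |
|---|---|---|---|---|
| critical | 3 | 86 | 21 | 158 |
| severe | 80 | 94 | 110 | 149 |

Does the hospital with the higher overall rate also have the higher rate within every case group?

No

Critical: Harborview 3/86 = 3.5%, Lakeside 21/158 = 13.3% → Lakeside
Severe: Harborview 80/94 = 85.1%, Lakeside 110/149 = 73.8% → Harborview
Overall: Harborview 83/180 = 46.1%, Lakeside 131/307 = 42.7% → Harborview
Neither sweeps: Harborview wins 1 of 2 groups, Lakeside wins 1. Harborview wins overall but not every group — no Simpson reversal.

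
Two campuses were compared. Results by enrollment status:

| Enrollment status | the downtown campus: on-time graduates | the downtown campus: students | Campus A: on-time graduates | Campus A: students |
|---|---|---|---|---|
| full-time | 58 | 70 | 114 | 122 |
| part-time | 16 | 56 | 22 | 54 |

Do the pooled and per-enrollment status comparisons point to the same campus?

Full-time: the downtown campus 58/70 = 82.9%, Campus A 114/122 = 93.4% → Campus A
Part-time: the downtown campus 16/56 = 28.6%, Campus A 22/54 = 40.7% → Campus A
Overall: the downtown campus 74/126 = 58.7%, Campus A 136/176 = 77.3% → Campus A
Campus A wins overall and in every enrollment group — no reversal.

Yes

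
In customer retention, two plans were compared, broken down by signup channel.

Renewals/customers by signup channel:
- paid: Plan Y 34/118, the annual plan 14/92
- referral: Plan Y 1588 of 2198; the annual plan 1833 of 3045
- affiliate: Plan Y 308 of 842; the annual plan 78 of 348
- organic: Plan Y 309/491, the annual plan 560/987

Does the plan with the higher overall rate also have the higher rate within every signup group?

Paid: Plan Y 34/118 = 28.8%, the annual plan 14/92 = 15.2% → Plan Y
Referral: Plan Y 1588/2198 = 72.2%, the annual plan 1833/3045 = 60.2% → Plan Y
Affiliate: Plan Y 308/842 = 36.6%, the annual plan 78/348 = 22.4% → Plan Y
Organic: Plan Y 309/491 = 62.9%, the annual plan 560/987 = 56.7% → Plan Y
Overall: Plan Y 2239/3649 = 61.4%, the annual plan 2485/4472 = 55.6% → Plan Y
Plan Y wins overall and in every signup group — no reversal.

Yes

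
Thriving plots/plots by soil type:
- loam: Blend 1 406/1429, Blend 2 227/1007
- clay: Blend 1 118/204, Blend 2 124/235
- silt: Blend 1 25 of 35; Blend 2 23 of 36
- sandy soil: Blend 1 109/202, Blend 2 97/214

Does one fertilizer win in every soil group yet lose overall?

Loam: Blend 1 406/1429 = 28.4%, Blend 2 227/1007 = 22.5% → Blend 1
Clay: Blend 1 118/204 = 57.8%, Blend 2 124/235 = 52.8% → Blend 1
Silt: Blend 1 25/35 = 71.4%, Blend 2 23/36 = 63.9% → Blend 1
Sandy soil: Blend 1 109/202 = 54.0%, Blend 2 97/214 = 45.3% → Blend 1
Overall: Blend 1 658/1870 = 35.2%, Blend 2 471/1492 = 31.6% → Blend 1
Blend 1 wins overall and in every soil group — no reversal.

No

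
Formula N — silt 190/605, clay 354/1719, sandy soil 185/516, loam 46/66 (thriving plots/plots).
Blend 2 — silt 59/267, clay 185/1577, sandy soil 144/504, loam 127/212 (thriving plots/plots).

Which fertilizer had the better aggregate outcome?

Silt: Formula N 190/605 = 31.4%, Blend 2 59/267 = 22.1% → Formula N
Clay: Formula N 354/1719 = 20.6%, Blend 2 185/1577 = 11.7% → Formula N
Sandy soil: Formula N 185/516 = 35.9%, Blend 2 144/504 = 28.6% → Formula N
Loam: Formula N 46/66 = 69.7%, Blend 2 127/212 = 59.9% → Formula N
Overall: Formula N 775/2906 = 26.7%, Blend 2 515/2560 = 20.1% → Formula N

Formula N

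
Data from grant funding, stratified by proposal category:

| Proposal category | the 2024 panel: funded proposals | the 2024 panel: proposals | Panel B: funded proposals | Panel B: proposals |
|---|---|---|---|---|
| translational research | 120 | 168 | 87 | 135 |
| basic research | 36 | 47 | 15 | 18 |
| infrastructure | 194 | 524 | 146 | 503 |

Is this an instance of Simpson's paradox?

Translational research: the 2024 panel 120/168 = 71.4%, Panel B 87/135 = 64.4% → the 2024 panel
Basic research: the 2024 panel 36/47 = 76.6%, Panel B 15/18 = 83.3% → Panel B
Infrastructure: the 2024 panel 194/524 = 37.0%, Panel B 146/503 = 29.0% → the 2024 panel
Overall: the 2024 panel 350/739 = 47.4%, Panel B 248/656 = 37.8% → the 2024 panel
Neither sweeps: the 2024 panel wins 2 of 3 groups, Panel B wins 1. The 2024 panel wins overall but not every group — no Simpson reversal.

No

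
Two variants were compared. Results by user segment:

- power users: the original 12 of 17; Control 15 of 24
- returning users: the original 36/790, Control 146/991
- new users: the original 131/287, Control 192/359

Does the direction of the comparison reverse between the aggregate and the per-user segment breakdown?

No

Power users: the original 12/17 = 70.6%, Control 15/24 = 62.5% → the original
Returning users: the original 36/790 = 4.6%, Control 146/991 = 14.7% → Control
New users: the original 131/287 = 45.6%, Control 192/359 = 53.5% → Control
Overall: the original 179/1094 = 16.4%, Control 353/1374 = 25.7% → Control
Neither sweeps: the original wins 1 of 3 groups, Control wins 2. Control wins overall but not every group — no Simpson reversal.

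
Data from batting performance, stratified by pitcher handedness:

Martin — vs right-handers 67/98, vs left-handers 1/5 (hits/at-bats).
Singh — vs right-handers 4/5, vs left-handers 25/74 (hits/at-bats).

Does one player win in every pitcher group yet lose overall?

Vs right-handers: Martin 67/98 = 68.4%, Singh 4/5 = 80.0% → Singh
Vs left-handers: Martin 1/5 = 20.0%, Singh 25/74 = 33.8% → Singh
Overall: Martin 68/103 = 66.0%, Singh 29/79 = 36.7% → Martin
Singh wins each pitcher group but Martin wins overall — the comparison reverses. Singh's at-bats skew toward vs left-handers, which has a lower base rate.

Yes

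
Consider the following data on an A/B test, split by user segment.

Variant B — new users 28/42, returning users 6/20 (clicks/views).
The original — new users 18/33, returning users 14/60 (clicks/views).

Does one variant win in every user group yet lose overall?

No

New users: Variant B 28/42 = 66.7%, the original 18/33 = 54.5% → Variant B
Returning users: Variant B 6/20 = 30.0%, the original 14/60 = 23.3% → Variant B
Overall: Variant B 34/62 = 54.8%, the original 32/93 = 34.4% → Variant B
Variant B wins overall and in every user group — no reversal.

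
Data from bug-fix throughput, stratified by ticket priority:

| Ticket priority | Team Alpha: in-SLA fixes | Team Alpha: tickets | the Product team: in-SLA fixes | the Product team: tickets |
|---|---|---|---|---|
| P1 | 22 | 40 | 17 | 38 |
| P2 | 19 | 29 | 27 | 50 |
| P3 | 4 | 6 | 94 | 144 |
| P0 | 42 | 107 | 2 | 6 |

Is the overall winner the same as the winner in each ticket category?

No

P1: Team Alpha 22/40 = 55.0%, the Product team 17/38 = 44.7% → Team Alpha
P2: Team Alpha 19/29 = 65.5%, the Product team 27/50 = 54.0% → Team Alpha
P3: Team Alpha 4/6 = 66.7%, the Product team 94/144 = 65.3% → Team Alpha
P0: Team Alpha 42/107 = 39.3%, the Product team 2/6 = 33.3% → Team Alpha
Overall: Team Alpha 87/182 = 47.8%, the Product team 140/238 = 58.8% → the Product team
Team Alpha wins each ticket group but the Product team wins overall — the comparison reverses. Team Alpha's tickets skew toward P0, which has a lower base rate.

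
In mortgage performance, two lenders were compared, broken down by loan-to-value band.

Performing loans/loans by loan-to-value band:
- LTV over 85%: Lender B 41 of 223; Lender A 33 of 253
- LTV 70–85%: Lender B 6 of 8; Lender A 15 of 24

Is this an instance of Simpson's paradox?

No

LTV over 85%: Lender B 41/223 = 18.4%, Lender A 33/253 = 13.0% → Lender B
LTV 70–85%: Lender B 6/8 = 75.0%, Lender A 15/24 = 62.5% → Lender B
Overall: Lender B 47/231 = 20.3%, Lender A 48/277 = 17.3% → Lender B
Lender B wins overall and in every loan-to-value group — no reversal.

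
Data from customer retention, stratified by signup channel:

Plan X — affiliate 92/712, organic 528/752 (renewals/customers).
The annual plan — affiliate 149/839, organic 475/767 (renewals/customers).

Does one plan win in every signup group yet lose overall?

No

Affiliate: Plan X 92/712 = 12.9%, the annual plan 149/839 = 17.8% → the annual plan
Organic: Plan X 528/752 = 70.2%, the annual plan 475/767 = 61.9% → Plan X
Overall: Plan X 620/1464 = 42.3%, the annual plan 624/1606 = 38.9% → Plan X
Neither sweeps: Plan X wins 1 of 2 groups, the annual plan wins 1. Plan X wins overall but not every group — no Simpson reversal.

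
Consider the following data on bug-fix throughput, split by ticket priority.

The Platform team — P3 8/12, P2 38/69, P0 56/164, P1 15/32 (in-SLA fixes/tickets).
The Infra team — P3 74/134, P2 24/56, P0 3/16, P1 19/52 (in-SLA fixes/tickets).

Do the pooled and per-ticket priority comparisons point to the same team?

P3: the Platform team 8/12 = 66.7%, the Infra team 74/134 = 55.2% → the Platform team
P2: the Platform team 38/69 = 55.1%, the Infra team 24/56 = 42.9% → the Platform team
P0: the Platform team 56/164 = 34.1%, the Infra team 3/16 = 18.8% → the Platform team
P1: the Platform team 15/32 = 46.9%, the Infra team 19/52 = 36.5% → the Platform team
Overall: the Platform team 117/277 = 42.2%, the Infra team 120/258 = 46.5% → the Infra team
The Platform team wins each ticket group but the Infra team wins overall — the comparison reverses. The Platform team's tickets skew toward P0, which has a lower base rate.

No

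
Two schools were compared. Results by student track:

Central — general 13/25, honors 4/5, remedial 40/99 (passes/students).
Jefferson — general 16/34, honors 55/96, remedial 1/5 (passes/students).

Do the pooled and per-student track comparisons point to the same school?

General: Central 13/25 = 52.0%, Jefferson 16/34 = 47.1% → Central
Honors: Central 4/5 = 80.0%, Jefferson 55/96 = 57.3% → Central
Remedial: Central 40/99 = 40.4%, Jefferson 1/5 = 20.0% → Central
Overall: Central 57/129 = 44.2%, Jefferson 72/135 = 53.3% → Jefferson
Central wins each student group but Jefferson wins overall — the comparison reverses. Central's students skew toward remedial, which has a lower base rate.

No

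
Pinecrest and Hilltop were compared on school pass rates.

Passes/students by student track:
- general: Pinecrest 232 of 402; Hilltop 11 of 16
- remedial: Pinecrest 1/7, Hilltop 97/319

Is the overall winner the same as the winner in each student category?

No

General: Pinecrest 232/402 = 57.7%, Hilltop 11/16 = 68.8% → Hilltop
Remedial: Pinecrest 1/7 = 14.3%, Hilltop 97/319 = 30.4% → Hilltop
Overall: Pinecrest 233/409 = 57.0%, Hilltop 108/335 = 32.2% → Pinecrest
Hilltop wins each student group but Pinecrest wins overall — the comparison reverses. Hilltop's students skew toward remedial, which has a lower base rate.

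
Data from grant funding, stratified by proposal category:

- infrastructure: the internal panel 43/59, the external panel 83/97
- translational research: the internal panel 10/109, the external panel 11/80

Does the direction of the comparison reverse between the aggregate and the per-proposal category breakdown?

No

Infrastructure: the internal panel 43/59 = 72.9%, the external panel 83/97 = 85.6% → the external panel
Translational research: the internal panel 10/109 = 9.2%, the external panel 11/80 = 13.8% → the external panel
Overall: the internal panel 53/168 = 31.5%, the external panel 94/177 = 53.1% → the external panel
The external panel wins overall and in every proposal group — no reversal.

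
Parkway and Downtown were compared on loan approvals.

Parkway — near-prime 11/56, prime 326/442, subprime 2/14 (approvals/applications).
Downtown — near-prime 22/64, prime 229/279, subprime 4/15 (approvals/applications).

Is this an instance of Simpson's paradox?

No

Near-prime: Parkway 11/56 = 19.6%, Downtown 22/64 = 34.4% → Downtown
Prime: Parkway 326/442 = 73.8%, Downtown 229/279 = 82.1% → Downtown
Subprime: Parkway 2/14 = 14.3%, Downtown 4/15 = 26.7% → Downtown
Overall: Parkway 339/512 = 66.2%, Downtown 255/358 = 71.2% → Downtown
Downtown wins overall and in every credit group — no reversal.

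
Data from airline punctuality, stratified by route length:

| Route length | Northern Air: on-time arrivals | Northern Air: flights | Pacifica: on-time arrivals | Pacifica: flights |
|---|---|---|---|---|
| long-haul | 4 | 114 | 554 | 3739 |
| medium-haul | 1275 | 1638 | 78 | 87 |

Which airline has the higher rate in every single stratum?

Pacifica

Long-haul: Northern Air 4/114 = 3.5%, Pacifica 554/3739 = 14.8% → Pacifica
Medium-haul: Northern Air 1275/1638 = 77.8%, Pacifica 78/87 = 89.7% → Pacifica
Pacifica has the higher rate in both groups.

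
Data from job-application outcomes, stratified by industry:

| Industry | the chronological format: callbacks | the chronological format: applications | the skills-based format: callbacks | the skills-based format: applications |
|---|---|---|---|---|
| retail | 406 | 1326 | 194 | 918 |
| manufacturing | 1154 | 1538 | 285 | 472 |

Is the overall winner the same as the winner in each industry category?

Retail: the chronological format 406/1326 = 30.6%, the skills-based format 194/918 = 21.1% → the chronological format
Manufacturing: the chronological format 1154/1538 = 75.0%, the skills-based format 285/472 = 60.4% → the chronological format
Overall: the chronological format 1560/2864 = 54.5%, the skills-based format 479/1390 = 34.5% → the chronological format
The chronological format wins overall and in every industry group — no reversal.

Yes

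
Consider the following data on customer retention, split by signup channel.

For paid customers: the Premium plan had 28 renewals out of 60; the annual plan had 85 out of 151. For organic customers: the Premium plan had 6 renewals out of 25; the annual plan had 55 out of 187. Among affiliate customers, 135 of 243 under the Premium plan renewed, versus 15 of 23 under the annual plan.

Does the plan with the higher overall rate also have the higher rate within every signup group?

No

Paid: the Premium plan 28/60 = 46.7%, the annual plan 85/151 = 56.3% → the annual plan
Organic: the Premium plan 6/25 = 24.0%, the annual plan 55/187 = 29.4% → the annual plan
Affiliate: the Premium plan 135/243 = 55.6%, the annual plan 15/23 = 65.2% → the annual plan
Overall: the Premium plan 169/328 = 51.5%, the annual plan 155/361 = 42.9% → the Premium plan
The annual plan wins each signup group but the Premium plan wins overall — the comparison reverses. The annual plan's customers skew toward organic, which has a lower base rate.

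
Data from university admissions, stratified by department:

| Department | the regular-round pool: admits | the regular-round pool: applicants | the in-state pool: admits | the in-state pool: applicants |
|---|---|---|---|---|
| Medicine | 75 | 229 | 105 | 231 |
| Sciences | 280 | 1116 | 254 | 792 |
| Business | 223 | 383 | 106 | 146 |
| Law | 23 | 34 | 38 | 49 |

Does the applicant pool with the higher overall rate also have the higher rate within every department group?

Yes

Medicine: the regular-round pool 75/229 = 32.8%, the in-state pool 105/231 = 45.5% → the in-state pool
Sciences: the regular-round pool 280/1116 = 25.1%, the in-state pool 254/792 = 32.1% → the in-state pool
Business: the regular-round pool 223/383 = 58.2%, the in-state pool 106/146 = 72.6% → the in-state pool
Law: the regular-round pool 23/34 = 67.6%, the in-state pool 38/49 = 77.6% → the in-state pool
Overall: the regular-round pool 601/1762 = 34.1%, the in-state pool 503/1218 = 41.3% → the in-state pool
The in-state pool wins overall and in every department group — no reversal.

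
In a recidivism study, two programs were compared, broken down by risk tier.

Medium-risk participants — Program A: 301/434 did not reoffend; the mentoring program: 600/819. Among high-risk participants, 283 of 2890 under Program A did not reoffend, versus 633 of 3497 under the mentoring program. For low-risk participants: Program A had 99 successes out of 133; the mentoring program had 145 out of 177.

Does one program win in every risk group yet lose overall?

No

Medium-risk: Program A 301/434 = 69.4%, the mentoring program 600/819 = 73.3% → the mentoring program
High-risk: Program A 283/2890 = 9.8%, the mentoring program 633/3497 = 18.1% → the mentoring program
Low-risk: Program A 99/133 = 74.4%, the mentoring program 145/177 = 81.9% → the mentoring program
Overall: Program A 683/3457 = 19.8%, the mentoring program 1378/4493 = 30.7% → the mentoring program
The mentoring program wins overall and in every risk group — no reversal.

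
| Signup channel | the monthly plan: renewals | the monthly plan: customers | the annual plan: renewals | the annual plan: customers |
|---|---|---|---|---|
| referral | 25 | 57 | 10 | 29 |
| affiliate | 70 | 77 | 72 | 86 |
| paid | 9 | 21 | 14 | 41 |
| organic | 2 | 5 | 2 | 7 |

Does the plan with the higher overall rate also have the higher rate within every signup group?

Yes

Referral: the monthly plan 25/57 = 43.9%, the annual plan 10/29 = 34.5% → the monthly plan
Affiliate: the monthly plan 70/77 = 90.9%, the annual plan 72/86 = 83.7% → the monthly plan
Paid: the monthly plan 9/21 = 42.9%, the annual plan 14/41 = 34.1% → the monthly plan
Organic: the monthly plan 2/5 = 40.0%, the annual plan 2/7 = 28.6% → the monthly plan
Overall: the monthly plan 106/160 = 66.2%, the annual plan 98/163 = 60.1% → the monthly plan
The monthly plan wins overall and in every signup group — no reversal.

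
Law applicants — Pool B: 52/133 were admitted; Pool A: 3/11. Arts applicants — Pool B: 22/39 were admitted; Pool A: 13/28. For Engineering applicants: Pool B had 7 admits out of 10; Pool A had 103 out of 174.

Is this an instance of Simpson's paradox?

Yes

Law: Pool B 52/133 = 39.1%, Pool A 3/11 = 27.3% → Pool B
Arts: Pool B 22/39 = 56.4%, Pool A 13/28 = 46.4% → Pool B
Engineering: Pool B 7/10 = 70.0%, Pool A 103/174 = 59.2% → Pool B
Overall: Pool B 81/182 = 44.5%, Pool A 119/213 = 55.9% → Pool A
Pool B wins each department group but Pool A wins overall — the comparison reverses. Pool B's applicants skew toward Law, which has a lower base rate.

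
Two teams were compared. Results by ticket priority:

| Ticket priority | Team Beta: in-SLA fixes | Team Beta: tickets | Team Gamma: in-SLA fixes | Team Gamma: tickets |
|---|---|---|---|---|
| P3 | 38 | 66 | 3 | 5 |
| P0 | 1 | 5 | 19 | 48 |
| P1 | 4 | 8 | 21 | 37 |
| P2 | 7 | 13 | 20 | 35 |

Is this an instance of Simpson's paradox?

P3: Team Beta 38/66 = 57.6%, Team Gamma 3/5 = 60.0% → Team Gamma
P0: Team Beta 1/5 = 20.0%, Team Gamma 19/48 = 39.6% → Team Gamma
P1: Team Beta 4/8 = 50.0%, Team Gamma 21/37 = 56.8% → Team Gamma
P2: Team Beta 7/13 = 53.8%, Team Gamma 20/35 = 57.1% → Team Gamma
Overall: Team Beta 50/92 = 54.3%, Team Gamma 63/125 = 50.4% → Team Beta
Team Gamma wins each ticket group but Team Beta wins overall — the comparison reverses. Team Gamma's tickets skew toward P0, which has a lower base rate.

Yes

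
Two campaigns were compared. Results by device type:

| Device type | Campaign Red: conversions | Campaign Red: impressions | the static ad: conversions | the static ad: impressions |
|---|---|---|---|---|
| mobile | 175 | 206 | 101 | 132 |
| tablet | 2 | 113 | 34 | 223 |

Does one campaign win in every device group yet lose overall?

Mobile: Campaign Red 175/206 = 85.0%, the static ad 101/132 = 76.5% → Campaign Red
Tablet: Campaign Red 2/113 = 1.8%, the static ad 34/223 = 15.2% → the static ad
Overall: Campaign Red 177/319 = 55.5%, the static ad 135/355 = 38.0% → Campaign Red
Neither sweeps: Campaign Red wins 1 of 2 groups, the static ad wins 1. Campaign Red wins overall but not every group — no Simpson reversal.

No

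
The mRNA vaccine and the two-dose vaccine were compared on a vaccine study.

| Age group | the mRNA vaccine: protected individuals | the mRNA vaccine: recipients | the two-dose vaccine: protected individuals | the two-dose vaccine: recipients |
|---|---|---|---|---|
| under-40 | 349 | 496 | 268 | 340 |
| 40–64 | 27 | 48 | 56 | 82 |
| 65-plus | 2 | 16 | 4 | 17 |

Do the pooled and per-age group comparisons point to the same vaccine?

Under-40: the mRNA vaccine 349/496 = 70.4%, the two-dose vaccine 268/340 = 78.8% → the two-dose vaccine
40–64: the mRNA vaccine 27/48 = 56.2%, the two-dose vaccine 56/82 = 68.3% → the two-dose vaccine
65-plus: the mRNA vaccine 2/16 = 12.5%, the two-dose vaccine 4/17 = 23.5% → the two-dose vaccine
Overall: the mRNA vaccine 378/560 = 67.5%, the two-dose vaccine 328/439 = 74.7% → the two-dose vaccine
The two-dose vaccine wins overall and in every age group — no reversal.

Yes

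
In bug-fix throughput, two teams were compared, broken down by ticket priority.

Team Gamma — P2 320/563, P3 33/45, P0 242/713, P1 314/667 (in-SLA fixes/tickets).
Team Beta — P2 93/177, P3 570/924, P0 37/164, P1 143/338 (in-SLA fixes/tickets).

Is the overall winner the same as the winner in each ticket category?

No

P2: Team Gamma 320/563 = 56.8%, Team Beta 93/177 = 52.5% → Team Gamma
P3: Team Gamma 33/45 = 73.3%, Team Beta 570/924 = 61.7% → Team Gamma
P0: Team Gamma 242/713 = 33.9%, Team Beta 37/164 = 22.6% → Team Gamma
P1: Team Gamma 314/667 = 47.1%, Team Beta 143/338 = 42.3% → Team Gamma
Overall: Team Gamma 909/1988 = 45.7%, Team Beta 843/1603 = 52.6% → Team Beta
Team Gamma wins each ticket group but Team Beta wins overall — the comparison reverses. Team Gamma's tickets skew toward P0, which has a lower base rate.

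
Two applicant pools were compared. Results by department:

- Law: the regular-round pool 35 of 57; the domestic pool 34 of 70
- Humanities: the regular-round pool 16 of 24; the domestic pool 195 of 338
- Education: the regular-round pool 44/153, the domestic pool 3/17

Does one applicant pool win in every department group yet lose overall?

Law: the regular-round pool 35/57 = 61.4%, the domestic pool 34/70 = 48.6% → the regular-round pool
Humanities: the regular-round pool 16/24 = 66.7%, the domestic pool 195/338 = 57.7% → the regular-round pool
Education: the regular-round pool 44/153 = 28.8%, the domestic pool 3/17 = 17.6% → the regular-round pool
Overall: the regular-round pool 95/234 = 40.6%, the domestic pool 232/425 = 54.6% → the domestic pool
The regular-round pool wins each department group but the domestic pool wins overall — the comparison reverses. The regular-round pool's applicants skew toward Education, which has a lower base rate.

Yes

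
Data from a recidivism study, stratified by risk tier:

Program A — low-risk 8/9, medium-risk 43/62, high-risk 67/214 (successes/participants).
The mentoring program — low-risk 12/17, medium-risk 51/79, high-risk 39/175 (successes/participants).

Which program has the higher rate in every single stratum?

Program A

Low-risk: Program A 8/9 = 88.9%, the mentoring program 12/17 = 70.6% → Program A
Medium-risk: Program A 43/62 = 69.4%, the mentoring program 51/79 = 64.6% → Program A
High-risk: Program A 67/214 = 31.3%, the mentoring program 39/175 = 22.3% → Program A
Program A has the higher rate in all 3 groups.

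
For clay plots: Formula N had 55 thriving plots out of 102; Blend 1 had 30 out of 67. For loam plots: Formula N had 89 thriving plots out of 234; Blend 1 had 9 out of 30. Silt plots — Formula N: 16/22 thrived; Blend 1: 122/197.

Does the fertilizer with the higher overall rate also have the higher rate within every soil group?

Clay: Formula N 55/102 = 53.9%, Blend 1 30/67 = 44.8% → Formula N
Loam: Formula N 89/234 = 38.0%, Blend 1 9/30 = 30.0% → Formula N
Silt: Formula N 16/22 = 72.7%, Blend 1 122/197 = 61.9% → Formula N
Overall: Formula N 160/358 = 44.7%, Blend 1 161/294 = 54.8% → Blend 1
Formula N wins each soil group but Blend 1 wins overall — the comparison reverses. Formula N's plots skew toward loam, which has a lower base rate.

No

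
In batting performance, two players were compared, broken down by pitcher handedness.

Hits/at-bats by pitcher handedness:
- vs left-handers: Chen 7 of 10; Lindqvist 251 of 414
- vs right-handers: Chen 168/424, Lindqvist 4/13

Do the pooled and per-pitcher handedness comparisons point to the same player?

Vs left-handers: Chen 7/10 = 70.0%, Lindqvist 251/414 = 60.6% → Chen
Vs right-handers: Chen 168/424 = 39.6%, Lindqvist 4/13 = 30.8% → Chen
Overall: Chen 175/434 = 40.3%, Lindqvist 255/427 = 59.7% → Lindqvist
Chen wins each pitcher group but Lindqvist wins overall — the comparison reverses. Chen's at-bats skew toward vs right-handers, which has a lower base rate.

No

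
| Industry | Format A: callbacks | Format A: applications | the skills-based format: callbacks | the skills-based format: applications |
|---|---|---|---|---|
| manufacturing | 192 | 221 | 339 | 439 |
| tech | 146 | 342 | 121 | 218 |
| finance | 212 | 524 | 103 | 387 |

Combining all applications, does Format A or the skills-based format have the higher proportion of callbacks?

Manufacturing: Format A 192/221 = 86.9%, the skills-based format 339/439 = 77.2% → Format A
Tech: Format A 146/342 = 42.7%, the skills-based format 121/218 = 55.5% → the skills-based format
Finance: Format A 212/524 = 40.5%, the skills-based format 103/387 = 26.6% → Format A
Overall: Format A 550/1087 = 50.6%, the skills-based format 563/1044 = 53.9% → the skills-based format
(Neither sweeps every industry group, but the skills-based format has the higher pooled rate.)

the skills-based format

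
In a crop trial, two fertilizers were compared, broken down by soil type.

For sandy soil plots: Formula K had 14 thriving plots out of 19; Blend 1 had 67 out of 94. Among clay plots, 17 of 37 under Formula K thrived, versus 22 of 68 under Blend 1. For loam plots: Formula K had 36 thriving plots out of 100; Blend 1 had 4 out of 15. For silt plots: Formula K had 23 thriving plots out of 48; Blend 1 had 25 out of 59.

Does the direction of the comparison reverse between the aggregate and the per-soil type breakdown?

Sandy soil: Formula K 14/19 = 73.7%, Blend 1 67/94 = 71.3% → Formula K
Clay: Formula K 17/37 = 45.9%, Blend 1 22/68 = 32.4% → Formula K
Loam: Formula K 36/100 = 36.0%, Blend 1 4/15 = 26.7% → Formula K
Silt: Formula K 23/48 = 47.9%, Blend 1 25/59 = 42.4% → Formula K
Overall: Formula K 90/204 = 44.1%, Blend 1 118/236 = 50.0% → Blend 1
Formula K wins each soil group but Blend 1 wins overall — the comparison reverses. Formula K's plots skew toward loam, which has a lower base rate.

Yes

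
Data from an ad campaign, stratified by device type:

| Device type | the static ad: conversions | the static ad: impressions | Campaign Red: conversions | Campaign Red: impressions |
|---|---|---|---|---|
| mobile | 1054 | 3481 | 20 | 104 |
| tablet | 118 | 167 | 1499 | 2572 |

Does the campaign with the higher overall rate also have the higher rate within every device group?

No

Mobile: the static ad 1054/3481 = 30.3%, Campaign Red 20/104 = 19.2% → the static ad
Tablet: the static ad 118/167 = 70.7%, Campaign Red 1499/2572 = 58.3% → the static ad
Overall: the static ad 1172/3648 = 32.1%, Campaign Red 1519/2676 = 56.8% → Campaign Red
The static ad wins each device group but Campaign Red wins overall — the comparison reverses. The static ad's impressions skew toward mobile, which has a lower base rate.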